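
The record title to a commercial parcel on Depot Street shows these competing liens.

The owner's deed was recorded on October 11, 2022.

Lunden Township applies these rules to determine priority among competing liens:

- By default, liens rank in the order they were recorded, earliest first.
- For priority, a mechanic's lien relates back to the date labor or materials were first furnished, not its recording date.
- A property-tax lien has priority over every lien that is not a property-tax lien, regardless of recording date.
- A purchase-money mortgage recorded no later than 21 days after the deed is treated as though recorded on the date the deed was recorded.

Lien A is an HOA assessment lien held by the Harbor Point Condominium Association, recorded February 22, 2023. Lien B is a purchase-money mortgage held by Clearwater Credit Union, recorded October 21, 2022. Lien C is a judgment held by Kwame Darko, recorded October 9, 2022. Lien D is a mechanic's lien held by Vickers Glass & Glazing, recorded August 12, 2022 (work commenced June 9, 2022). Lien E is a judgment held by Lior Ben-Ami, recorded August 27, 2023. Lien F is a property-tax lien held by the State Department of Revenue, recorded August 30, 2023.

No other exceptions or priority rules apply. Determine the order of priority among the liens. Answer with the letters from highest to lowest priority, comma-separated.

F, D, C, B, A, E

Effective dates: B's effective date is the deed date, October 11, 2022; D relates back to June 9, 2022 (work commenced).
As a property-tax lien, F is senior to every other lien.
Among the remaining liens, by effective date: D (June 9, 2022), C (October 9, 2022), B (October 11, 2022), A (February 22, 2023), E (August 27, 2023).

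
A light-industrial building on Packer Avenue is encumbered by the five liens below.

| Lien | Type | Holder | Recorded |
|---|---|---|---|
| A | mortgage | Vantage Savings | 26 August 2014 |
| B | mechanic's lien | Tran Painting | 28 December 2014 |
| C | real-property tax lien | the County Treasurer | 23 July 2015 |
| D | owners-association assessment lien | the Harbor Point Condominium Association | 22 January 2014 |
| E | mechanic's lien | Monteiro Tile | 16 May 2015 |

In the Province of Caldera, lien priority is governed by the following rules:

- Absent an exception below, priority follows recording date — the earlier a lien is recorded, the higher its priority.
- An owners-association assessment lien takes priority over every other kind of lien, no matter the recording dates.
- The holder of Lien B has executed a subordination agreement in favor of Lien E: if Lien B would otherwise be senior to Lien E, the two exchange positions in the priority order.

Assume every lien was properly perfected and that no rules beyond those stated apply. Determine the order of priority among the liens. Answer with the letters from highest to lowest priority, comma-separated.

D, A, E, B, C

D, as an owners-association assessment lien, has superpriority and ranks first.
The other liens, earliest effective date first: A (26 August 2014), B (28 December 2014), E (16 May 2015), C (23 July 2015).
B would otherwise be senior to E, so under the subordination agreement B and E exchange positions.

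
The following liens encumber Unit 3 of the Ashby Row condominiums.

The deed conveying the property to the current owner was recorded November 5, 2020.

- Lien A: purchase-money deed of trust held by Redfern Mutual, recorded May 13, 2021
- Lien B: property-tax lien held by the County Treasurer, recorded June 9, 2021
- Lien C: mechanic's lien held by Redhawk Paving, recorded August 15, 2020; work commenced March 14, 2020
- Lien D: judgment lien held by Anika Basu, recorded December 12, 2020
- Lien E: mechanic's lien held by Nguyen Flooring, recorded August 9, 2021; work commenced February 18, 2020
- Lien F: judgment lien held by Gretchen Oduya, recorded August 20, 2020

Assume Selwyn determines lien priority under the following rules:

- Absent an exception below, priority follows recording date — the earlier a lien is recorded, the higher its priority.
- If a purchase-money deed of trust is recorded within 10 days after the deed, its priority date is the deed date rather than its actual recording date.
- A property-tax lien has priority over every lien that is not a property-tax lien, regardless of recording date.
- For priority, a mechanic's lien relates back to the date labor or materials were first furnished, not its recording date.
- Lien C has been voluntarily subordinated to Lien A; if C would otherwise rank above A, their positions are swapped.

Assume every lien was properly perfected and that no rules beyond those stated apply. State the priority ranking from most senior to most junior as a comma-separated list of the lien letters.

B, E, A, F, D, C

Effective dates after the stated exceptions: A was recorded 189 days after the deed, outside the 10-day window, so it keeps its recording date; C relates back to March 14, 2020 (work commenced); E's effective date is February 18, 2020, when work began.
As a property-tax lien, B is senior to every other lien.
Ordering the rest by effective date: E (February 18, 2020), C (March 14, 2020), F (August 20, 2020), D (December 12, 2020), A (May 13, 2021).
C would otherwise be senior to A, so under the subordination agreement C and A exchange positions.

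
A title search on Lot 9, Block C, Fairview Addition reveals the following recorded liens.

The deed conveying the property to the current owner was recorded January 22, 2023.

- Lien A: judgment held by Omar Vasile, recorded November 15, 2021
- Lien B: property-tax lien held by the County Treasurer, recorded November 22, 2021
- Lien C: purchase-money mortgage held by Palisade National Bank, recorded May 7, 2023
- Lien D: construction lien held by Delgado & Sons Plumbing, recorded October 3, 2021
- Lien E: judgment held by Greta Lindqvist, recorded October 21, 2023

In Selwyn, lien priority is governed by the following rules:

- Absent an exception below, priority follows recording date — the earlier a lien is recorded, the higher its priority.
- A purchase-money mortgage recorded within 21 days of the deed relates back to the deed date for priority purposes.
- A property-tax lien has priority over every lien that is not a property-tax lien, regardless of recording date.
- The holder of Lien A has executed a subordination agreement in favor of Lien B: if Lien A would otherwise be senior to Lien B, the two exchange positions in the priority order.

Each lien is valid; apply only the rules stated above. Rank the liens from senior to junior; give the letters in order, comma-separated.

Effective dates: C was recorded 105 days after the deed — beyond 21 days — so no relation-back applies.
B, as a property-tax lien, has superpriority and ranks first.
The other liens, earliest effective date first: D (October 3, 2021), A (November 15, 2021), C (May 7, 2023), E (October 21, 2023).
Since A is not senior to B, the subordination leaves the order unchanged.

B, D, A, C, E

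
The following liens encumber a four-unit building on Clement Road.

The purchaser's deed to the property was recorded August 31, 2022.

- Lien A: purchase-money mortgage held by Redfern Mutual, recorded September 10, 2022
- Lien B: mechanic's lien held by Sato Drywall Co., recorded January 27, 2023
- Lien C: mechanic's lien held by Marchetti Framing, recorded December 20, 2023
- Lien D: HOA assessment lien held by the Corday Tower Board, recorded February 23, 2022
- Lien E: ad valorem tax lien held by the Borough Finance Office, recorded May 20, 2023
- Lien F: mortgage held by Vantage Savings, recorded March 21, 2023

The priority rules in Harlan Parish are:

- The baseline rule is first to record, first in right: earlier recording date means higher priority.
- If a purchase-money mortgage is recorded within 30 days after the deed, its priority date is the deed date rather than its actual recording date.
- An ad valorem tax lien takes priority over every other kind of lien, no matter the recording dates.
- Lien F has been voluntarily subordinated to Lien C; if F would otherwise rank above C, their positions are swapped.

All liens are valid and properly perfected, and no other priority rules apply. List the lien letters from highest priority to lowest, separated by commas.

E, D, A, B, C, F

First, effective dates: A was recorded within the 30-day window, so its effective date is the deed date August 31, 2022.
E, as an ad valorem tax lien, has superpriority and ranks first.
Among the remaining liens, by effective date: D (February 23, 2022), A (August 31, 2022), B (January 27, 2023), F (March 21, 2023), C (December 20, 2023).
Because F would otherwise rank above C, the subordination swaps them.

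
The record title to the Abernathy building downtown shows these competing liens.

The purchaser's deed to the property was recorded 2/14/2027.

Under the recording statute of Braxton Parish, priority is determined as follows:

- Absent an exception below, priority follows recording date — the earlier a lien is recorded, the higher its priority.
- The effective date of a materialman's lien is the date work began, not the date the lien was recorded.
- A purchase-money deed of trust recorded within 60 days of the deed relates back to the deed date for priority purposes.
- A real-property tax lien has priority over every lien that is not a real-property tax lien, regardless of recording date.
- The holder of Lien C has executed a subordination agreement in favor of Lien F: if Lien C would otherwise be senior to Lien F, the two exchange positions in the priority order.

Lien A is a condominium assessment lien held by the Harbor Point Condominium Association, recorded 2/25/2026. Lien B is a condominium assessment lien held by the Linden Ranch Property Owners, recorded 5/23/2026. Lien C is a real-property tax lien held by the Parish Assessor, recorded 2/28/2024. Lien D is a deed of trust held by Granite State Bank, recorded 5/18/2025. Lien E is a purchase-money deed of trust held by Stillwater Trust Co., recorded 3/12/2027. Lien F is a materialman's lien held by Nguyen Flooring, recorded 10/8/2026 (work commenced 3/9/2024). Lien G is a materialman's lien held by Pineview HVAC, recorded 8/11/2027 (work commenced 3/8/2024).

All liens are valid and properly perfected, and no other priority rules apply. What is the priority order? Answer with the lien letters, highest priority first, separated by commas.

Effective dates after the stated exceptions: E was recorded within the 60-day window, so its effective date is the deed date 2/14/2027; F is treated as recorded 3/9/2024, the work-commencement date; G's effective date is 3/8/2024, when work began.
As a real-property tax lien, C is senior to every other lien.
Among the remaining liens, by effective date: G (3/8/2024), F (3/9/2024), D (5/18/2025), A (2/25/2026), B (5/23/2026), E (2/14/2027).
The subordination applies — C was senior to F — so C and F swap.

F, G, C, D, A, B, E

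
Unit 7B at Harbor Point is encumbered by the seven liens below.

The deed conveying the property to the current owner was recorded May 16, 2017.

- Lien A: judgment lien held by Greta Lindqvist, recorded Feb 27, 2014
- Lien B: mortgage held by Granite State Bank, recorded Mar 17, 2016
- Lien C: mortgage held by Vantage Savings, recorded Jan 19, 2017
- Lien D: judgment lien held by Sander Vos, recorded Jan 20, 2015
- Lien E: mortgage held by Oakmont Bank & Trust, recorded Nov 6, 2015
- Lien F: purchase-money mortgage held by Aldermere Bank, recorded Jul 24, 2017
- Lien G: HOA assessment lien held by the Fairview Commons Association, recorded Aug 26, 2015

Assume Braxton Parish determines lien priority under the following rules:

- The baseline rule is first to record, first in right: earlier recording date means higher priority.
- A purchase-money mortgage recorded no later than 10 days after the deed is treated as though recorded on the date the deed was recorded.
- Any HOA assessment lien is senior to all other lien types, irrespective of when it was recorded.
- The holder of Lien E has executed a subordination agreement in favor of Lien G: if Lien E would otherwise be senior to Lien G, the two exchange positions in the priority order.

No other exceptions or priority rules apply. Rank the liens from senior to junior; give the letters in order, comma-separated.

Adjusting effective dates: F was recorded 69 days after the deed, outside the 10-day window, so it keeps its recording date.
As an HOA assessment lien, G is senior to every other lien.
Remaining liens by effective date: A (Feb 27, 2014), D (Jan 20, 2015), E (Nov 6, 2015), B (Mar 17, 2016), C (Jan 19, 2017), F (Jul 24, 2017).
Since E is not senior to G, the subordination leaves the order unchanged.

G, A, D, E, B, C, F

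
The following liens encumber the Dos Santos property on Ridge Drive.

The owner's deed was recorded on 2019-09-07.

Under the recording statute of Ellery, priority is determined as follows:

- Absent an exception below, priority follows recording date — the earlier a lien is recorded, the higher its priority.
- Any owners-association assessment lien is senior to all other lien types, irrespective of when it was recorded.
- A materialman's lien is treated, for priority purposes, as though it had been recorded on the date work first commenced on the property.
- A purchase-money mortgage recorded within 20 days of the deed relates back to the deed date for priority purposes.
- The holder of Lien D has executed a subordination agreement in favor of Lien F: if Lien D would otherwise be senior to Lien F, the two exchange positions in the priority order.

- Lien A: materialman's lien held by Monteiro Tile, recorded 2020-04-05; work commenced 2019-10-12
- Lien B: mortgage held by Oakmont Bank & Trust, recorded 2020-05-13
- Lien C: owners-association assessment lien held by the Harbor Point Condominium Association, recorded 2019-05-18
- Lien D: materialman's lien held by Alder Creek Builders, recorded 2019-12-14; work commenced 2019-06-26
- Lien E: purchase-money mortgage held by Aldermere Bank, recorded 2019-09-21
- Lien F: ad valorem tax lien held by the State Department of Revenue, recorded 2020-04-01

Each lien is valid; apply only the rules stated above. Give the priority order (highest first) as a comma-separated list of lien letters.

C, F, E, A, D, B

Effective dates after the stated exceptions: A relates back to 2019-10-12 (work commenced); D relates back to 2019-06-26 (work commenced); E's effective date is the deed date, 2019-09-07.
C is an owners-association assessment lien, so it outranks all other liens regardless of date.
Among the remaining liens, by effective date: D (2019-06-26), E (2019-09-07), A (2019-10-12), F (2020-04-01), B (2020-05-13).
D would otherwise be senior to F, so under the subordination agreement D and F exchange positions.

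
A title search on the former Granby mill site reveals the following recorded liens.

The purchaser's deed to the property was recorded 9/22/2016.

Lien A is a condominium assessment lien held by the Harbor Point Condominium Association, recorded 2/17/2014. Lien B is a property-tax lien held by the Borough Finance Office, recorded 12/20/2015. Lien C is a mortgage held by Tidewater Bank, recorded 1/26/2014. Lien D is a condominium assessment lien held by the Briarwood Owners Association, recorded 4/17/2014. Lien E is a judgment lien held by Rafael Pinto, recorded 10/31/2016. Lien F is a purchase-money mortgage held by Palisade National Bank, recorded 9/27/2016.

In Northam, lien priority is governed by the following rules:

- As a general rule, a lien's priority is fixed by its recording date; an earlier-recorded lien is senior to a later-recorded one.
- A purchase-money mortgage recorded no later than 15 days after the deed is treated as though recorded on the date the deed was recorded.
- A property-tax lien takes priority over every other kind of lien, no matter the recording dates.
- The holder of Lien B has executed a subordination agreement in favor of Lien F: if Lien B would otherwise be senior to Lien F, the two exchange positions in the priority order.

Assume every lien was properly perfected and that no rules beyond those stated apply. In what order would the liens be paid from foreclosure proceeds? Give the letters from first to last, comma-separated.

Adjusting effective dates: F was recorded within the 15-day window, so its effective date is the deed date 9/22/2016.
B is a property-tax lien and takes priority over every other lien.
Ordering the rest by effective date: C (1/26/2014), A (2/17/2014), D (4/17/2014), F (9/22/2016), E (10/31/2016).
B would otherwise be senior to F, so under the subordination agreement B and F exchange positions.

F, C, A, D, B, E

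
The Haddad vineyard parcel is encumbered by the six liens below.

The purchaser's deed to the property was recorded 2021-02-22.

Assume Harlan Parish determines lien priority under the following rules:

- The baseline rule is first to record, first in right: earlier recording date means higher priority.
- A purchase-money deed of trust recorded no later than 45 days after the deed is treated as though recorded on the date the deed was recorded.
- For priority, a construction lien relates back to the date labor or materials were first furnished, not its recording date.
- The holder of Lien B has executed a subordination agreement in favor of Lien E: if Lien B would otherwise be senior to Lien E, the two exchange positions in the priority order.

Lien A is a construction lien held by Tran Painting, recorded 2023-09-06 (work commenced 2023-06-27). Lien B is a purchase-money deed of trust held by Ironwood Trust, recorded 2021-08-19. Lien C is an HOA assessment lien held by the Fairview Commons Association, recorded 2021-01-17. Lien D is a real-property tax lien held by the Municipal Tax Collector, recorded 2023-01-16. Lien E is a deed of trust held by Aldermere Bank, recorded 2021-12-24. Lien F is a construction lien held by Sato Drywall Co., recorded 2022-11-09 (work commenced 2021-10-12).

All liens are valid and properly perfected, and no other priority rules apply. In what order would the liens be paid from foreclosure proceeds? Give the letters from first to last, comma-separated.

Effective dates: A is treated as recorded 2023-06-27, the work-commencement date; B was recorded 178 days after the deed — beyond 45 days — so no relation-back applies; F relates back to 2021-10-12 (work commenced).
Ordering by effective date: C (2021-01-17), B (2021-08-19), F (2021-10-12), E (2021-12-24), D (2023-01-16), A (2023-06-27).
B would otherwise be senior to E, so under the subordination agreement B and E exchange positions.

C, E, F, B, D, A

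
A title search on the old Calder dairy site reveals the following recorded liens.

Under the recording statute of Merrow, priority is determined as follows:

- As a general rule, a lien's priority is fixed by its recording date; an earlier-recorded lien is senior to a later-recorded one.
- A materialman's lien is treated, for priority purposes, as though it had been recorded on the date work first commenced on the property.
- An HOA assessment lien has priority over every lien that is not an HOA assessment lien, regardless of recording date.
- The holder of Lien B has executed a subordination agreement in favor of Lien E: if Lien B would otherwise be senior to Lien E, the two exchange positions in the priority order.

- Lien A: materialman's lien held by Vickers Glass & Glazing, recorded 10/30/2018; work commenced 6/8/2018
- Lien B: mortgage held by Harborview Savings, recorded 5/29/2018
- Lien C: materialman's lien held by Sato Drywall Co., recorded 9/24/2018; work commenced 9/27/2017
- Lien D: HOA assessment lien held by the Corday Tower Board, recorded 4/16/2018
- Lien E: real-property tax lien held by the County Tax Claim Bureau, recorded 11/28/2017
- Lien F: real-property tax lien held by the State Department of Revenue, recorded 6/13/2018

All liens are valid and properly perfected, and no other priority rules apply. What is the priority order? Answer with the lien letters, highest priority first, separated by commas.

D, C, E, B, A, F

Effective dates after the stated exceptions: A is treated as recorded 6/8/2018, the work-commencement date; C's effective date is 9/27/2017, when work began.
D, as an HOA assessment lien, has superpriority and ranks first.
Among the remaining liens, by effective date: C (9/27/2017), E (11/28/2017), B (5/29/2018), A (6/8/2018), F (6/13/2018).
Since B is not senior to E, the subordination leaves the order unchanged.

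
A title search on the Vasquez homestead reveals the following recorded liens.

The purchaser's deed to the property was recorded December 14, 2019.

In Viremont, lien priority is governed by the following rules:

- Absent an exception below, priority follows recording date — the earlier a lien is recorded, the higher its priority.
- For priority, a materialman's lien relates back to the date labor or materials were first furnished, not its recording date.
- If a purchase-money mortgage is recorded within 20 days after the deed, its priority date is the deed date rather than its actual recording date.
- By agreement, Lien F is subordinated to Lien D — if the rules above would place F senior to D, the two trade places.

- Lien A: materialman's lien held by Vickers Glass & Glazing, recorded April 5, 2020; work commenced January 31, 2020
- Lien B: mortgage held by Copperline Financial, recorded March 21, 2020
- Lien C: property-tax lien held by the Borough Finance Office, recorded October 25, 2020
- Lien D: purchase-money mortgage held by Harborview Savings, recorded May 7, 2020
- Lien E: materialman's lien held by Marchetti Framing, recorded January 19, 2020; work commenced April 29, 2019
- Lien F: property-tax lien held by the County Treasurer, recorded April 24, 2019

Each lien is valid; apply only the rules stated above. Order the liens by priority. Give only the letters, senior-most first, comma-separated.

D, E, A, B, F, C

First, effective dates: A's effective date is January 31, 2020, when work began; D was recorded 145 days after the deed — beyond 20 days — so no relation-back applies; E relates back to April 29, 2019 (work commenced).
Ordering by effective date: F (April 24, 2019), E (April 29, 2019), A (January 31, 2020), B (March 21, 2020), D (May 7, 2020), C (October 25, 2020).
F is senior to D before the subordination, so the two trade places.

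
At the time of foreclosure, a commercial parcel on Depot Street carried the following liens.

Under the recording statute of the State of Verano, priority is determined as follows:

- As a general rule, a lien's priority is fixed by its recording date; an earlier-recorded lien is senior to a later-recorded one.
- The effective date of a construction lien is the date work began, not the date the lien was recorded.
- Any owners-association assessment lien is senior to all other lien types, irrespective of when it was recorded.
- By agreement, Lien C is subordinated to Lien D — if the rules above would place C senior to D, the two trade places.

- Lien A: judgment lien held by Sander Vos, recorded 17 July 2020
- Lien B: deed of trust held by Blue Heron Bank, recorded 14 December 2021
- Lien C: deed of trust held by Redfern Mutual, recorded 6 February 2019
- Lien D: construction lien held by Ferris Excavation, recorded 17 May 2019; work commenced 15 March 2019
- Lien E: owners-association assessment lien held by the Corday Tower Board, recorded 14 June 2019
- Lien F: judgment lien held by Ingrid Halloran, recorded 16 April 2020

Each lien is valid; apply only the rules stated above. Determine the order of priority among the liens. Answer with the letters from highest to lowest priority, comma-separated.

E, D, C, F, A, B

Effective dates: D relates back to 15 March 2019 (work commenced).
E, as an owners-association assessment lien, has superpriority and ranks first.
The other liens, earliest effective date first: C (6 February 2019), D (15 March 2019), F (16 April 2020), A (17 July 2020), B (14 December 2021).
Because C would otherwise rank above D, the subordination swaps them.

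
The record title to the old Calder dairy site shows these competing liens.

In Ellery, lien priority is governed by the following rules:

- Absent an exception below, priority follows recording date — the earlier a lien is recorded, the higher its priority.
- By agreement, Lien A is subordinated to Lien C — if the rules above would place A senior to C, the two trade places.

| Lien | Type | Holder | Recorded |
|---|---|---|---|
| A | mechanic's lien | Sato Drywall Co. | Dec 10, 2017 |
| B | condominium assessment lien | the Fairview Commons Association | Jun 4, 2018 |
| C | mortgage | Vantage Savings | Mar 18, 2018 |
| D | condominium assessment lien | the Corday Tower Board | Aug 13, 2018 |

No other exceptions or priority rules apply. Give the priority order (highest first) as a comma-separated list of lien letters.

By effective date, earliest first: A (Dec 10, 2017), C (Mar 18, 2018), B (Jun 4, 2018), D (Aug 13, 2018).
A would otherwise be senior to C, so under the subordination agreement A and C exchange positions.

C, A, B, D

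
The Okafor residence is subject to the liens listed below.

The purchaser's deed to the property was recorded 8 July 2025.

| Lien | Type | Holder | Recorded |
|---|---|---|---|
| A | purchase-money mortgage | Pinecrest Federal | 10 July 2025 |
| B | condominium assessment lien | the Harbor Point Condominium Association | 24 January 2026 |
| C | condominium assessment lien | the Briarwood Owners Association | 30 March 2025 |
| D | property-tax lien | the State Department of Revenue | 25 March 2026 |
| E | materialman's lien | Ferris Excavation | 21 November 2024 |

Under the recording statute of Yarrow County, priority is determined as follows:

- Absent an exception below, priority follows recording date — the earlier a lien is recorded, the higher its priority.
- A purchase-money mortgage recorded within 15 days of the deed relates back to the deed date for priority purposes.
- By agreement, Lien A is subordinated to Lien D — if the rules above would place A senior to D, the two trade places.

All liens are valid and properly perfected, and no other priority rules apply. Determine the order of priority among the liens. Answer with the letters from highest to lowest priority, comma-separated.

E, C, D, B, A

Adjusting effective dates: A's effective date is the deed date, 8 July 2025.
Sorted by effective date: E (21 November 2024), C (30 March 2025), A (8 July 2025), B (24 January 2026), D (25 March 2026).
A would otherwise be senior to D, so under the subordination agreement A and D exchange positions.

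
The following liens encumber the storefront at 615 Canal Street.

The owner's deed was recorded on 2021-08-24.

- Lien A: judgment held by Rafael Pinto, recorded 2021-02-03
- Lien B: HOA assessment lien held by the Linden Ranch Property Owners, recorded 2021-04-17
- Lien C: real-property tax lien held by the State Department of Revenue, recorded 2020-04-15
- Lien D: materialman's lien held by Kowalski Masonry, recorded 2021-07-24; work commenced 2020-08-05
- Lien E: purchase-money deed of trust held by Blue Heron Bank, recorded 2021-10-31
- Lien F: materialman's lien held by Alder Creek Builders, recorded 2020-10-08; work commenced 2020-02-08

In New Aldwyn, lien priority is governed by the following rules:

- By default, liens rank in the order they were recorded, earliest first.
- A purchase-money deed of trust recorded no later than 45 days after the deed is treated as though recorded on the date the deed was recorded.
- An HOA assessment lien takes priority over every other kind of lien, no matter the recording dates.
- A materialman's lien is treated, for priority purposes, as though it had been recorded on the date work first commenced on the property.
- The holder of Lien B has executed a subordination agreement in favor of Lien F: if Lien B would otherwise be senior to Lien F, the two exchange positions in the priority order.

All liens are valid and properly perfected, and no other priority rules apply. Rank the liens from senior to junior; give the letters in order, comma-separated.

Adjusting effective dates: D's effective date is 2020-08-05, when work began; E missed the 45-day window (68 days after the deed), so its recording date stands; F's effective date is 2020-02-08, when work began.
B, as an HOA assessment lien, has superpriority and ranks first.
Among the remaining liens, by effective date: F (2020-02-08), C (2020-04-15), D (2020-08-05), A (2021-02-03), E (2021-10-31).
B would otherwise be senior to F, so under the subordination agreement B and F exchange positions.

F, B, C, D, A, E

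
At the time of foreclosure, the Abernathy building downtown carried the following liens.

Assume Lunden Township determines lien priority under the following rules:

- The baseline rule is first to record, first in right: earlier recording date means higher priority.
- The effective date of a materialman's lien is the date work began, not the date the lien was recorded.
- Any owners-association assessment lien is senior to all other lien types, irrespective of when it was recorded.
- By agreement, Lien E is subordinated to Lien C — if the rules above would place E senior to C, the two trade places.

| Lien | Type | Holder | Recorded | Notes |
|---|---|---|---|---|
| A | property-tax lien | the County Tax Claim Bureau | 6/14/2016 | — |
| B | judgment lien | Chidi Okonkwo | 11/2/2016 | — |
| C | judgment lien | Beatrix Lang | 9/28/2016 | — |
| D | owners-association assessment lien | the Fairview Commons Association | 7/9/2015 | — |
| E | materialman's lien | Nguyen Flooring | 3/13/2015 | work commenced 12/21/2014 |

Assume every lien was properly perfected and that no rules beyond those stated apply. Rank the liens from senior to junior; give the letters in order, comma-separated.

D, C, A, E, B

Adjusting effective dates: E relates back to 12/21/2014 (work commenced).
As an owners-association assessment lien, D is senior to every other lien.
Remaining liens by effective date: E (12/21/2014), A (6/14/2016), C (9/28/2016), B (11/2/2016).
The subordination applies — E was senior to C — so E and C swap.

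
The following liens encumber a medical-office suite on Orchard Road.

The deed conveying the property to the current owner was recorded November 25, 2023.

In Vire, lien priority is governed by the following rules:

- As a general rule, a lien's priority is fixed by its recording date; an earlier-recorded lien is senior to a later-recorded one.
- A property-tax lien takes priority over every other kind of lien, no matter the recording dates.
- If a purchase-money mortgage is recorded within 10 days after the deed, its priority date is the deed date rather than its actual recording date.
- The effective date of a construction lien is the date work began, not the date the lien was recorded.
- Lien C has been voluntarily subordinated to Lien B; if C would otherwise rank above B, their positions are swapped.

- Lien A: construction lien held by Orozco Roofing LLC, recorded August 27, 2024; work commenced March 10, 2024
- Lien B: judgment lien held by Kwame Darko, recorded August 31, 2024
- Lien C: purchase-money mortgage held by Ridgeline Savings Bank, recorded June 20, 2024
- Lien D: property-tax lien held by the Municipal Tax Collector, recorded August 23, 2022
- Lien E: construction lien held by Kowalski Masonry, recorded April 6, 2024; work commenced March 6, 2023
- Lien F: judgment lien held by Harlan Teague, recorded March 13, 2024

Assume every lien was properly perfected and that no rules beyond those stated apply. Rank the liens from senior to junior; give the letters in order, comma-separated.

D, E, A, F, B, C

Effective dates: A's effective date is March 10, 2024, when work began; C missed the 10-day window (208 days after the deed), so its recording date stands; E is treated as recorded March 6, 2023, the work-commencement date.
D is a property-tax lien, so it outranks all other liens regardless of date.
The other liens, earliest effective date first: E (March 6, 2023), A (March 10, 2024), F (March 13, 2024), C (June 20, 2024), B (August 31, 2024).
Because C would otherwise rank above B, the subordination swaps them.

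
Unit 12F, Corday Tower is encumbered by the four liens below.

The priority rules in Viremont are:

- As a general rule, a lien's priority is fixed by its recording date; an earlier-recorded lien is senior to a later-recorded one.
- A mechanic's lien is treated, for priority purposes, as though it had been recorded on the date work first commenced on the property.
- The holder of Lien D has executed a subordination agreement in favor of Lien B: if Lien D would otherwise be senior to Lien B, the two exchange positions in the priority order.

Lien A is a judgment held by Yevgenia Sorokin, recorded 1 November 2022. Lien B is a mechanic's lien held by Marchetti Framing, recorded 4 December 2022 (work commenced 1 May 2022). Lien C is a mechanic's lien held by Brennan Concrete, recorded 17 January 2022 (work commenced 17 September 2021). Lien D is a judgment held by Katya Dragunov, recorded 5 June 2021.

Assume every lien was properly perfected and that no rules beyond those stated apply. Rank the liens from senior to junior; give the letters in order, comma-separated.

B, C, D, A

Effective dates: B's effective date is 1 May 2022, when work began; C is treated as recorded 17 September 2021, the work-commencement date.
Sorted by effective date: D (5 June 2021), C (17 September 2021), B (1 May 2022), A (1 November 2022).
D would otherwise be senior to B, so under the subordination agreement D and B exchange positions.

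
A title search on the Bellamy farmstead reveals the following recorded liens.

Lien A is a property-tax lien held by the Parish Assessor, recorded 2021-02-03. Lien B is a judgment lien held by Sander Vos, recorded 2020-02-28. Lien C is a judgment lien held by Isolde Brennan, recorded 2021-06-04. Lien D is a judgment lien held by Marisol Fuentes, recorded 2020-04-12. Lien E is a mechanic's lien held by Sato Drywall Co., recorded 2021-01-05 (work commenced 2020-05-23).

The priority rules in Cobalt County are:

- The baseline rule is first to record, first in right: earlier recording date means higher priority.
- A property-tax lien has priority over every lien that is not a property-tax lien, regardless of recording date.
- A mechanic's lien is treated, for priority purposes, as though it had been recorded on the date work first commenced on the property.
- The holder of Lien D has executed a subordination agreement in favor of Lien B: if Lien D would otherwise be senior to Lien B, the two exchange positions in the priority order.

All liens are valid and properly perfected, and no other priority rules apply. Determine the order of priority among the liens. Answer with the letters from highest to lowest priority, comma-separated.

First, effective dates: E is treated as recorded 2020-05-23, the work-commencement date.
A is a property-tax lien, so it outranks all other liens regardless of date.
The other liens, earliest effective date first: B (2020-02-28), D (2020-04-12), E (2020-05-23), C (2021-06-04).
D already ranks below B; the subordination has no effect.

A, B, D, E, C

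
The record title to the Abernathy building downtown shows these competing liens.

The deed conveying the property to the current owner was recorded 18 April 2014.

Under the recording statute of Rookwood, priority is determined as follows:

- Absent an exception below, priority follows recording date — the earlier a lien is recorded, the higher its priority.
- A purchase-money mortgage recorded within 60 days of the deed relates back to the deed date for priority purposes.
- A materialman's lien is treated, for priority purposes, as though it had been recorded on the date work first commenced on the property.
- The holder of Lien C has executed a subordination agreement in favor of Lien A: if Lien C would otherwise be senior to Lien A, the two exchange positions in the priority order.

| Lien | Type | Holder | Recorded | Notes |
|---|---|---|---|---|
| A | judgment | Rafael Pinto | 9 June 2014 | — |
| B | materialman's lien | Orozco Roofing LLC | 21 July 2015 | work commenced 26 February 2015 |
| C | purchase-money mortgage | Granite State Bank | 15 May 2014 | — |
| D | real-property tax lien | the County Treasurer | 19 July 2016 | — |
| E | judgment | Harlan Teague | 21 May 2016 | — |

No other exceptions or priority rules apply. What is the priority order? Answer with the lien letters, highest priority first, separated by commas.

A, C, B, E, D

Effective dates after the stated exceptions: B's effective date is 26 February 2015, when work began; C was recorded within the 60-day window, so its effective date is the deed date 18 April 2014.
Sorted by effective date: C (18 April 2014), A (9 June 2014), B (26 February 2015), E (21 May 2016), D (19 July 2016).
Because C would otherwise rank above A, the subordination swaps them.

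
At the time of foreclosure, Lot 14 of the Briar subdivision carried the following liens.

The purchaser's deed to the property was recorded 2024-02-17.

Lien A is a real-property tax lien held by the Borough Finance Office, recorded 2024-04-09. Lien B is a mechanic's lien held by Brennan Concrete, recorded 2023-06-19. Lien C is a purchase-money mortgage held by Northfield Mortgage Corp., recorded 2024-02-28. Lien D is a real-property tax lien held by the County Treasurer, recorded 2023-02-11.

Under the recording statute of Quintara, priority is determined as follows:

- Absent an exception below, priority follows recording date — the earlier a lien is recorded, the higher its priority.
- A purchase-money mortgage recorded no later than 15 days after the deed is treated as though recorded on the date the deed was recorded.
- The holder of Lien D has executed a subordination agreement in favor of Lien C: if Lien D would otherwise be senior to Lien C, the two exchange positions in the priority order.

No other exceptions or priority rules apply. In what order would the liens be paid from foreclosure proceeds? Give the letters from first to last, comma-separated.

C, B, D, A

Effective dates: C relates back to the deed date 2024-02-17.
Ordering by effective date: D (2023-02-11), B (2023-06-19), C (2024-02-17), A (2024-04-09).
D would otherwise be senior to C, so under the subordination agreement D and C exchange positions.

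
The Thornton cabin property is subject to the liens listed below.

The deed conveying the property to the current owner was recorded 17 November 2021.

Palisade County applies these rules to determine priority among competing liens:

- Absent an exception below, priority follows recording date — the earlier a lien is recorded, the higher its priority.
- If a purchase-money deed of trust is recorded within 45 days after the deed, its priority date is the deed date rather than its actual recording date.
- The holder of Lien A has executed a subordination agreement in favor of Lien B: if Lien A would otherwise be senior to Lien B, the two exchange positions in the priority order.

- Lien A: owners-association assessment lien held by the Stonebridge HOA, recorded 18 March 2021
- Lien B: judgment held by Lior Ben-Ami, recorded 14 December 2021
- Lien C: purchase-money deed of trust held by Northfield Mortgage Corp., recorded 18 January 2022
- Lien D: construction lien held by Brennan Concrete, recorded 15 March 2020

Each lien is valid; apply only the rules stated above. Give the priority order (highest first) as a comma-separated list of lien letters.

D, B, A, C

Effective dates: C was recorded 62 days after the deed — beyond 45 days — so no relation-back applies.
Ordering by effective date: D (15 March 2020), A (18 March 2021), B (14 December 2021), C (18 January 2022).
A is senior to B before the subordination, so the two trade places.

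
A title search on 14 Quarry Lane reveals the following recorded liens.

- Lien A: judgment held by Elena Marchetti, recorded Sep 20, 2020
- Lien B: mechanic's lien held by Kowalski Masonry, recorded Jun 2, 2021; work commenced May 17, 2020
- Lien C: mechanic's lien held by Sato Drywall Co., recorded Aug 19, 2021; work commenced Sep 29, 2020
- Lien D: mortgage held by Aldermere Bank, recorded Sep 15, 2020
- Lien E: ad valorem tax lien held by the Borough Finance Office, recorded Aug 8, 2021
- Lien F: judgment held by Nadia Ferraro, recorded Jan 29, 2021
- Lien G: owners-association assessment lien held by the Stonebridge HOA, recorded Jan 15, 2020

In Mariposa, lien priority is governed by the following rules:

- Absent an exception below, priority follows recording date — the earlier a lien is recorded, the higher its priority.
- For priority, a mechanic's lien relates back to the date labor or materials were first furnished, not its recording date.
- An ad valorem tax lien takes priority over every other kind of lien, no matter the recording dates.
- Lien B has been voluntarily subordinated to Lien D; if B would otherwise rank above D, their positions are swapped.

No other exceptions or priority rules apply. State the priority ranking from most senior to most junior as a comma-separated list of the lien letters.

E, G, D, B, A, C, F

Effective dates: B relates back to May 17, 2020 (work commenced); C's effective date is Sep 29, 2020, when work began.
As an ad valorem tax lien, E is senior to every other lien.
Among the remaining liens, by effective date: G (Jan 15, 2020), B (May 17, 2020), D (Sep 15, 2020), A (Sep 20, 2020), C (Sep 29, 2020), F (Jan 29, 2021).
The subordination applies — B was senior to D — so B and D swap.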